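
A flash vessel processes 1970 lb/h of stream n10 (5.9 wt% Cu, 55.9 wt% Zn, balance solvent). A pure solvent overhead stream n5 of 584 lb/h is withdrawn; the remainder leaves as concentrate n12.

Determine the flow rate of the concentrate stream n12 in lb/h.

1386 lb/h

Concentrate = 1970 − 584 = 1386 lb/h.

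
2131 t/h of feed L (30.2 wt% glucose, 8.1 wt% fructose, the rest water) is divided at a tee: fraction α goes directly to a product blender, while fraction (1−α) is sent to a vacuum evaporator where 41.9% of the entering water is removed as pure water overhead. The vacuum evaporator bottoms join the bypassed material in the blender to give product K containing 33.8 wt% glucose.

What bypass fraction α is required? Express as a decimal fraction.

All 2131×0.302 = 643.56 t/h of glucose reaches K, so K = 643.56/0.338 = 1904 t/h and vapour = 226.97 t/h.
The evaporator receives (1−α)·2131 of feed at 0.617 water and removes 0.419 of that water:
0.419×0.617×(1−α)×2131 = 226.97
(1−α) = 226.97/550.91 = 0.4120;  α = 0.5880.

0.588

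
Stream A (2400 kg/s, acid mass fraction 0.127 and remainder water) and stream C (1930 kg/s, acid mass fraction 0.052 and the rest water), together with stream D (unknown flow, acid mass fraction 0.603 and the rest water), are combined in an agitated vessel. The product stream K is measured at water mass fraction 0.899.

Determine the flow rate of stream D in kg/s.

64.08 kg/s

Let D be the unknown flow. Total out = 4330 + D.
water balance: 3924.8 + 0.397·D = 0.899·(4330 + D)
(0.397 − 0.899)·D = 0.899×4330 − 3924.8 = -32.17
D = -32.17 / -0.502 = 64.084 kg/s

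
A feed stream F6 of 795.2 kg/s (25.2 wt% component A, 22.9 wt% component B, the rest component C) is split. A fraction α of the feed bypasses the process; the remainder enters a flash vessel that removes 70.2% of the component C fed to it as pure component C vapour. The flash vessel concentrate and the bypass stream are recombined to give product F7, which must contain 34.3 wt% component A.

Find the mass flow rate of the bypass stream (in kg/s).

All 795.2×0.252 = 200.39 kg/s of component A reaches F7, so F7 = 200.39/0.343 = 584.23 kg/s and vapour = 210.97 kg/s.
The evaporator receives (1−α)·795.2 of feed at 0.519 component C and removes 0.702 of that component C:
0.702×0.519×(1−α)×795.2 = 210.97
(1−α) = 210.97/289.72 = 0.7282;  α = 0.2718.
Bypass flow = 0.2718×795.2 = 216.15 kg/s.

216.1 kg/s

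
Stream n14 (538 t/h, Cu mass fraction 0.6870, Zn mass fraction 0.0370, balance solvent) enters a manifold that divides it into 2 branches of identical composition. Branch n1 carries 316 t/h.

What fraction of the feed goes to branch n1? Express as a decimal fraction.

Fraction to n1 = 316/538 = 0.5874.

0.587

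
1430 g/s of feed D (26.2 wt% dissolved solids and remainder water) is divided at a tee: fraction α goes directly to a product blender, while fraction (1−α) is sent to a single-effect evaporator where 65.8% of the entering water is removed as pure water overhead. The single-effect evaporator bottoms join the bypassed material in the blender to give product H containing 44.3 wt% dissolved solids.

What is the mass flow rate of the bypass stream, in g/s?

226.8 g/s

All 1430×0.262 = 374.66 g/s of dissolved solids reaches H, so H = 374.66/0.443 = 845.73 g/s and vapour = 584.27 g/s.
The evaporator receives (1−α)·1430 of feed at 0.738 water and removes 0.658 of that water:
0.658×0.738×(1−α)×1430 = 584.27
(1−α) = 584.27/694.41 = 0.8414;  α = 0.1586.
Bypass flow = 0.1586×1430 = 226.83 g/s.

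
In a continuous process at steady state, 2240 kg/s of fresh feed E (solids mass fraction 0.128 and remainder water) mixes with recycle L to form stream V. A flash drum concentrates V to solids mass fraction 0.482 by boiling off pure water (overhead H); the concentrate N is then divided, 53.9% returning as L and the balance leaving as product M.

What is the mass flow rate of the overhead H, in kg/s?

Overall solids balance (none leaves overhead): solids in fresh feed = solids in product, i.e. 2240×0.128 = (1−0.539)·N·0.482.
N = 286.72/(0.482×0.461) = 1290.4 kg/s.
Recycle L = 0.539×1290.4 = 695.5 kg/s.
Combined feed V = 2240 + 695.5 = 2935.5 kg/s.
Overhead H = V − N = 2935.5 − 1290.4 = 1645.1 kg/s.

1645 kg/s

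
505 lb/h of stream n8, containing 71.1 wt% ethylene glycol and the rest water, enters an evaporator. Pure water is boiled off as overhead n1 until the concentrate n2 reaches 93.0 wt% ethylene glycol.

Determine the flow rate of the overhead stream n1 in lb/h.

ethylene glycol is conserved: 505×0.711 = 359.06 lb/h all reports to the concentrate.
Concentrate = 359.06/(target fraction) = 386.08 lb/h.
Overhead = 505 − 386.08 = 118.92 lb/h.

118.9 lb/h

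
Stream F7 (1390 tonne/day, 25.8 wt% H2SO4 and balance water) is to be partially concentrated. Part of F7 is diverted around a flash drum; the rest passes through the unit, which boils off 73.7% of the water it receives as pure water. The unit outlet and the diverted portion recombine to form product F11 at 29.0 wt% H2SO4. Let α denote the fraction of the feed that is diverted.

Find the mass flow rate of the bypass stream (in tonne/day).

1110 tonne/day

All 1390×0.258 = 358.62 tonne/day of H2SO4 reaches F11, so F11 = 358.62/0.290 = 1236.6 tonne/day and vapour = 153.38 tonne/day.
The evaporator receives (1−α)·1390 of feed at 0.742 water and removes 0.737 of that water:
0.737×0.742×(1−α)×1390 = 153.38
(1−α) = 153.38/760.13 = 0.2018;  α = 0.7982.
Bypass flow = 0.7982×1390 = 1109.5 tonne/day.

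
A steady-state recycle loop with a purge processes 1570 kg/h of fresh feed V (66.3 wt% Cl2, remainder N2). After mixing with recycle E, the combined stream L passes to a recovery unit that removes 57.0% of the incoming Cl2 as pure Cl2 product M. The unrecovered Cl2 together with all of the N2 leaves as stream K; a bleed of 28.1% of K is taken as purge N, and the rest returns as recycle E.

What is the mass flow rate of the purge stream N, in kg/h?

711.2 kg/h

N2 enters only via V and leaves only via the purge: 1570×0.337 = 0.281×(N2 in K), and the recovery unit passes all N2, so N2 in L = N2 in K = 1882.9 kg/h.
Cl2 in L: m_A = 1570×0.663 + (1−0.281)·(1−0.570)·m_A, so m_A = 1040.9/0.6908 = 1506.8 kg/h.
K = (1−0.570)×1506.8 + 1882.9 = 2530.8 kg/h.
Purge N = 0.281×2530.8 = 711.15 kg/h.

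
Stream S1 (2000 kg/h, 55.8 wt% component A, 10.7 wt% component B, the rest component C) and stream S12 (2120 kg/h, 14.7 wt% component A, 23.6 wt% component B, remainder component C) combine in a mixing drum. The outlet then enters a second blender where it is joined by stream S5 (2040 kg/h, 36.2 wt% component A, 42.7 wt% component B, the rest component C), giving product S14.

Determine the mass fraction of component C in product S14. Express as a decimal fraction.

0.3910

Overall, product flow = 6160 kg/h.
component C in = 2000×0.335 + 2120×0.617 + 2040×0.211 = 2408.5 kg/h.
component C fraction in S14 = 0.3910.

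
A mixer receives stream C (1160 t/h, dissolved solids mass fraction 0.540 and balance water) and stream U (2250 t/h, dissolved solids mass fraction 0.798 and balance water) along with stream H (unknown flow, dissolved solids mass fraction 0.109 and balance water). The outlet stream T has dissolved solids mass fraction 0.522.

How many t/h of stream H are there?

Let H be the unknown flow. Total out = 3410 + H.
dissolved solids balance: 2421.9 + 0.109·H = 0.522·(3410 + H)
(0.109 − 0.522)·H = 0.522×3410 − 2421.9 = -641.88
H = -641.88 / -0.413 = 1554.2 t/h

1554 t/h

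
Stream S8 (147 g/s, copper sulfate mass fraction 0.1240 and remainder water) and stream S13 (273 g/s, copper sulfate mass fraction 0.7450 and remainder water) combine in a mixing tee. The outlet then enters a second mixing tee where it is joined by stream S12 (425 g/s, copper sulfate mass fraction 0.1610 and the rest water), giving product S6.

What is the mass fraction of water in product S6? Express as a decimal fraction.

0.6568

Overall, product flow = 845 g/s.
water in = 147×0.876 + 273×0.255 + 425×0.839 = 554.96 g/s.
water fraction in S6 = 0.6568.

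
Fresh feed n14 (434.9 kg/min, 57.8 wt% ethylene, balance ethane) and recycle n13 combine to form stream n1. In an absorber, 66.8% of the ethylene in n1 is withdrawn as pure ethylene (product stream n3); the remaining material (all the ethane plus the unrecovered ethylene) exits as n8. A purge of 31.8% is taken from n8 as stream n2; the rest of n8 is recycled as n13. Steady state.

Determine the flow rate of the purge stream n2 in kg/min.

217.8 kg/min

ethane enters only via n14 and leaves only via the purge: 434.9×0.422 = 0.318×(ethane in n8), and the absorber passes all ethane, so ethane in n1 = ethane in n8 = 577.13 kg/min.
ethylene in n1: m_A = 434.9×0.578 + (1−0.318)·(1−0.668)·m_A, so m_A = 251.37/0.7736 = 324.95 kg/min.
n8 = (1−0.668)×324.95 + 577.13 = 685.01 kg/min.
Purge n2 = 0.318×685.01 = 217.83 kg/min.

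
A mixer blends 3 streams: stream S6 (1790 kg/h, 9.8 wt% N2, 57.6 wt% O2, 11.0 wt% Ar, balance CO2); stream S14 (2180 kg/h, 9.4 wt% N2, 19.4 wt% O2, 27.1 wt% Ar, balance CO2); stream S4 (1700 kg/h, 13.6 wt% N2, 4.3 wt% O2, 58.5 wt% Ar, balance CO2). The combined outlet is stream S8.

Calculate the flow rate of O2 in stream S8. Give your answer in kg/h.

1527 kg/h

O2 out = O2 in = 1790×0.576 + 2180×0.194 + 1700×0.043 = 1527.1 kg/h.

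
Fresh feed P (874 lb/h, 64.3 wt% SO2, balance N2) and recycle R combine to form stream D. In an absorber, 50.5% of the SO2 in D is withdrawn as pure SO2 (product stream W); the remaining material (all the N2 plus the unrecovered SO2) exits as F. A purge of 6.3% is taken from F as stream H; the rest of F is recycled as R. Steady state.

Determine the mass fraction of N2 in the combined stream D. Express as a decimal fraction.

0.825

N2 enters only via P and leaves only via the purge: 874×0.357 = 0.063×(N2 in F), and the absorber passes all N2, so N2 in D = N2 in F = 4952.7 lb/h.
SO2 in D: m_A = 874×0.643 + (1−0.063)·(1−0.505)·m_A, so m_A = 561.98/0.5362 = 1048.1 lb/h.
D = 1048.1 + 4952.7 = 6000.8 lb/h.
N2 fraction in D = 4952.7/6000.8 = 0.825.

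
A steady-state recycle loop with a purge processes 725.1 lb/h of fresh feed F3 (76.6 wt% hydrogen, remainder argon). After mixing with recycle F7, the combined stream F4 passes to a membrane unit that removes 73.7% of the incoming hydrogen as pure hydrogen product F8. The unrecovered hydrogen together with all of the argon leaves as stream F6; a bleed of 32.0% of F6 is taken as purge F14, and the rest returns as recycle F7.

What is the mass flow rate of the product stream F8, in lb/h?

hydrogen in F4: m_A = 725.1×0.766 + (1−0.320)·(1−0.737)·m_A, so m_A = 555.43/0.8212 = 676.39 lb/h.
Product F8 = 0.737×676.39 = 498.5 lb/h.

498.5 lb/h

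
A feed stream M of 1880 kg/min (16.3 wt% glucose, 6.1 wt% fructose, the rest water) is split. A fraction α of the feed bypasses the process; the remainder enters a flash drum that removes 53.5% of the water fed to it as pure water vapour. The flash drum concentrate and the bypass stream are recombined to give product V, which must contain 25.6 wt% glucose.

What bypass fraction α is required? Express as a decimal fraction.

0.125

All 1880×0.163 = 306.44 kg/min of glucose reaches V, so V = 306.44/0.256 = 1197 kg/min and vapour = 682.97 kg/min.
The evaporator receives (1−α)·1880 of feed at 0.776 water and removes 0.535 of that water:
0.535×0.776×(1−α)×1880 = 682.97
(1−α) = 682.97/780.5 = 0.8750;  α = 0.1250.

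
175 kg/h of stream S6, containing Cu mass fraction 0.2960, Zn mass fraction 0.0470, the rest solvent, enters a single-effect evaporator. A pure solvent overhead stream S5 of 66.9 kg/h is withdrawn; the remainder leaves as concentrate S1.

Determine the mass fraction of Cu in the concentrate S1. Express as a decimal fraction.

0.4792

Cu is not removed: 175×0.296 = 51.8 kg/h of Cu enters S1.
Concentrate = 175 − 66.9 = 108.1 kg/h.
Mass fraction = 51.8/108.1 = 0.4792.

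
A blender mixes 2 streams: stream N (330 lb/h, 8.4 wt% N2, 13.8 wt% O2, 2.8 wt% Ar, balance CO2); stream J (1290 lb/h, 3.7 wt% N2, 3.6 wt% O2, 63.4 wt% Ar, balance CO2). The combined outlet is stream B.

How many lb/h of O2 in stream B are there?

O2 out = O2 in = 330×0.138 + 1290×0.036 = 91.98 lb/h.

91.98 lb/h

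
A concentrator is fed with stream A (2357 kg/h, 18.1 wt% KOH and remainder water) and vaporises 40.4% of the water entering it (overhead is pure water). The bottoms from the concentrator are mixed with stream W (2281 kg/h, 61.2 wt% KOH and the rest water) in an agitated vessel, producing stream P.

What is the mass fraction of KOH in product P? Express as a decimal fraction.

Vapour removed = 0.404×0.819×2357 = 779.87 kg/h; concentrate = 1577.1 kg/h.
KOH reaching the mixer = 426.62 (from concentrate) + 2281×0.612 = 1822.6 kg/h.
Product flow = 1577.1 + 2281 = 3858.1 kg/h; KOH fraction = 0.472.

0.472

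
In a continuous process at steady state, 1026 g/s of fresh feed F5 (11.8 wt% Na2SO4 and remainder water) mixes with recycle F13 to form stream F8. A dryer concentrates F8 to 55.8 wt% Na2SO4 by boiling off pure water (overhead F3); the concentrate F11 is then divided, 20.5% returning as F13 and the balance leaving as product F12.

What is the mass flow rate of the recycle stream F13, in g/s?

Overall Na2SO4 balance (none leaves overhead): Na2SO4 in fresh feed = Na2SO4 in product, i.e. 1026×0.118 = (1−0.205)·F11·0.558.
F11 = 121.07/(0.558×0.795) = 272.92 g/s.
Recycle F13 = 0.205×272.92 = 55.948 g/s.

55.95 g/s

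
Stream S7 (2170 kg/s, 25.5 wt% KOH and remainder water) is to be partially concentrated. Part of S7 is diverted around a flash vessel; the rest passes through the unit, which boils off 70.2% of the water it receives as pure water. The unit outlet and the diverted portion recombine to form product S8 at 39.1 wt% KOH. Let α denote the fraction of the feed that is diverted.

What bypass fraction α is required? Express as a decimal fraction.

0.335

All 2170×0.255 = 553.35 kg/s of KOH reaches S8, so S8 = 553.35/0.391 = 1415.2 kg/s and vapour = 754.78 kg/s.
The evaporator receives (1−α)·2170 of feed at 0.745 water and removes 0.702 of that water:
0.702×0.745×(1−α)×2170 = 754.78
(1−α) = 754.78/1134.9 = 0.6651;  α = 0.3349.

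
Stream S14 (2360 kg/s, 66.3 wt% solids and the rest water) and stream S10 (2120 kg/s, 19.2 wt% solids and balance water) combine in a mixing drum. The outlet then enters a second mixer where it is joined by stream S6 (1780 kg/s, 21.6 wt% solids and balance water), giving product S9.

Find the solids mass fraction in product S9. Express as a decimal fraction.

0.376

Overall, product flow = 6260 kg/s.
solids in = 2360×0.663 + 2120×0.192 + 1780×0.216 = 2356.2 kg/s.
solids fraction in S9 = 0.376.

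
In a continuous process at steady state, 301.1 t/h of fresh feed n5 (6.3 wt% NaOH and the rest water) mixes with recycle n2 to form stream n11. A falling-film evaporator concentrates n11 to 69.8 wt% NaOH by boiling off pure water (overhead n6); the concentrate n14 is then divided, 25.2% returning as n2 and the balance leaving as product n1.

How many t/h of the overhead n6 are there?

Overall NaOH balance (none leaves overhead): NaOH in fresh feed = NaOH in product, i.e. 301.1×0.063 = (1−0.252)·n14·0.698.
n14 = 18.969/(0.698×0.748) = 36.332 t/h.
Recycle n2 = 0.252×36.332 = 9.1558 t/h.
Combined feed n11 = 301.1 + 9.1558 = 310.26 t/h.
Overhead n6 = n11 − n14 = 310.26 − 36.332 = 273.92 t/h.

273.9 t/h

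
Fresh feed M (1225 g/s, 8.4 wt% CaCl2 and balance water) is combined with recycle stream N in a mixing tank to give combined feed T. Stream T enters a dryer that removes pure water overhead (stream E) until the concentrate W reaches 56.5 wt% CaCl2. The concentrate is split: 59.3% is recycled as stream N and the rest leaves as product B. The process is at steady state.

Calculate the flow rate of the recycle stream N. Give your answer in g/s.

Overall CaCl2 balance (none leaves overhead): CaCl2 in fresh feed = CaCl2 in product, i.e. 1225×0.084 = (1−0.593)·W·0.565.
W = 102.9/(0.565×0.407) = 447.48 g/s.
Recycle N = 0.593×447.48 = 265.35 g/s.

265.4 g/s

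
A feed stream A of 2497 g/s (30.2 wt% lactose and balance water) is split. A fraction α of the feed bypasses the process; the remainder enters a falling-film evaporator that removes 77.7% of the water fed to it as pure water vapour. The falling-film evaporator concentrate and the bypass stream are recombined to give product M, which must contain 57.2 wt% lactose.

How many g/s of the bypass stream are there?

All 2497×0.302 = 754.09 g/s of lactose reaches M, so M = 754.09/0.572 = 1318.3 g/s and vapour = 1178.7 g/s.
The evaporator receives (1−α)·2497 of feed at 0.698 water and removes 0.777 of that water:
0.777×0.698×(1−α)×2497 = 1178.7
(1−α) = 1178.7/1354.2 = 0.8703;  α = 0.1297.
Bypass flow = 0.1297×2497 = 323.75 g/s.

323.7 g/s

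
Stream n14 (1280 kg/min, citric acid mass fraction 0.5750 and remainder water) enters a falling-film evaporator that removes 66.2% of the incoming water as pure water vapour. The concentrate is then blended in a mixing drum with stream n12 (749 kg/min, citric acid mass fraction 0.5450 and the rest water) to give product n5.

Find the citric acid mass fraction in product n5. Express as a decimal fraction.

0.6856

Vapour removed = 0.662×0.425×1280 = 360.13 kg/min; concentrate = 919.87 kg/min.
citric acid reaching the mixer = 736 (from concentrate) + 749×0.545 = 1144.2 kg/min.
Product flow = 919.87 + 749 = 1668.9 kg/min; citric acid fraction = 0.6856.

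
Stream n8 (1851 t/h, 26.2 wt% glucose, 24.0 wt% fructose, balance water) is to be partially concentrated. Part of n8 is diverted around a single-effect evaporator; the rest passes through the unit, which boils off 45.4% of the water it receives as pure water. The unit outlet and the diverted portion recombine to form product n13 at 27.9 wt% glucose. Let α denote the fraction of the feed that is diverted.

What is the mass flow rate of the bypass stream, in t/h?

1352 t/h

All 1851×0.262 = 484.96 t/h of glucose reaches n13, so n13 = 484.96/0.279 = 1738.2 t/h and vapour = 112.78 t/h.
The evaporator receives (1−α)·1851 of feed at 0.498 water and removes 0.454 of that water:
0.454×0.498×(1−α)×1851 = 112.78
(1−α) = 112.78/418.5 = 0.2695;  α = 0.7305.
Bypass flow = 0.7305×1851 = 1352.2 t/h.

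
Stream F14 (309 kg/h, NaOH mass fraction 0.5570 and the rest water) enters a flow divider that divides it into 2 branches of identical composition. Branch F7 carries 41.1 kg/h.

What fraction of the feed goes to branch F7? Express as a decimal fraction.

Fraction to F7 = 41.1/309 = 0.1330.

0.133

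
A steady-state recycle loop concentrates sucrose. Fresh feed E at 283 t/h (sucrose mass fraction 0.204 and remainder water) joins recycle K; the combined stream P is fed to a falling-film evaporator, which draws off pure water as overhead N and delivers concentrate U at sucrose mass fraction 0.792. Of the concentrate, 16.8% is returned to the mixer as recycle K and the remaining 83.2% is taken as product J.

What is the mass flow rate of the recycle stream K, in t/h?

14.72 t/h

Overall sucrose balance (none leaves overhead): sucrose in fresh feed = sucrose in product, i.e. 283×0.204 = (1−0.168)·U·0.792.
U = 57.732/(0.792×0.832) = 87.613 t/h.
Recycle K = 0.168×87.613 = 14.719 t/h.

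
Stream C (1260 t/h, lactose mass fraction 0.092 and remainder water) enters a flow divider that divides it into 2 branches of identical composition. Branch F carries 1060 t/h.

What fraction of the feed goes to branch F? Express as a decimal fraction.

Fraction to F = 1060/1260 = 0.8413.

0.841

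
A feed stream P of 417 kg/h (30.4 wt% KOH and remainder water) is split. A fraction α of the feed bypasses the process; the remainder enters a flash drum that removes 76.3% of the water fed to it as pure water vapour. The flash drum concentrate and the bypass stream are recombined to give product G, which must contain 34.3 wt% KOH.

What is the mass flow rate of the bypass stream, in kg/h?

All 417×0.304 = 126.77 kg/h of KOH reaches G, so G = 126.77/0.343 = 369.59 kg/h and vapour = 47.414 kg/h.
The evaporator receives (1−α)·417 of feed at 0.696 water and removes 0.763 of that water:
0.763×0.696×(1−α)×417 = 47.414
(1−α) = 47.414/221.45 = 0.2141;  α = 0.7859.
Bypass flow = 0.7859×417 = 327.72 kg/h.

327.7 kg/h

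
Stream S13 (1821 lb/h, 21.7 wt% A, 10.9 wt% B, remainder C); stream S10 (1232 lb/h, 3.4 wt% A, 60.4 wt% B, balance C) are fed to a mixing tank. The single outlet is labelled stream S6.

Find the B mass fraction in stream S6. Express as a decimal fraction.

0.3088

Total flow out = 1821 + 1232 = 3053 lb/h.
B in = 1821×0.109 + 1232×0.604 = 942.62 lb/h.
B mass fraction in S6 = 942.62/3053 = 0.3088.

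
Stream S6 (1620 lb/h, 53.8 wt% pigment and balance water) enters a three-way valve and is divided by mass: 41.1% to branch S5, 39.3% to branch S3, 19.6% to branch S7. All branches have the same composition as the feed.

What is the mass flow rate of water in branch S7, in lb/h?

Branch S7 total = 0.196×1620 = 317.52 lb/h.
water in S7 = 0.462×317.52 = 146.69 lb/h.

146.7 lb/h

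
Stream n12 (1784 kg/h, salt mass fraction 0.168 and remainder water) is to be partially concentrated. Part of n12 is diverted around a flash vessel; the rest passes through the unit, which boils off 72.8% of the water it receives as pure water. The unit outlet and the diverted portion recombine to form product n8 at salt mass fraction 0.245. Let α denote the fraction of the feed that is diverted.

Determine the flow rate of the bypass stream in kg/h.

All 1784×0.168 = 299.71 kg/h of salt reaches n8, so n8 = 299.71/0.245 = 1223.3 kg/h and vapour = 560.69 kg/h.
The evaporator receives (1−α)·1784 of feed at 0.832 water and removes 0.728 of that water:
0.728×0.832×(1−α)×1784 = 560.69
(1−α) = 560.69/1080.6 = 0.5189;  α = 0.4811.
Bypass flow = 0.4811×1784 = 858.31 kg/h.

858.3 kg/h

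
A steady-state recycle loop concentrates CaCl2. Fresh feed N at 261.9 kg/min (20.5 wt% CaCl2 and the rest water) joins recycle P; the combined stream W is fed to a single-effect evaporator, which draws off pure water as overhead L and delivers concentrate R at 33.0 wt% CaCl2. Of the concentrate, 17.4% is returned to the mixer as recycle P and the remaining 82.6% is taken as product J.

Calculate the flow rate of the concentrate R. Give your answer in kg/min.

197 kg/min

Overall CaCl2 balance (none leaves overhead): CaCl2 in fresh feed = CaCl2 in product, i.e. 261.9×0.205 = (1−0.174)·R·0.330.
R = 53.689/(0.330×0.826) = 196.97 kg/min.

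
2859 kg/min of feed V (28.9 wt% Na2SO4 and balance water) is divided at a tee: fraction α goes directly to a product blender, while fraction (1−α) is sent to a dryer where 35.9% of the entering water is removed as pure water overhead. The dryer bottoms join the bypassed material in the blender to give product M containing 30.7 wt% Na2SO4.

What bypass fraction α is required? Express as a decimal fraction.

All 2859×0.289 = 826.25 kg/min of Na2SO4 reaches M, so M = 826.25/0.307 = 2691.4 kg/min and vapour = 167.63 kg/min.
The evaporator receives (1−α)·2859 of feed at 0.711 water and removes 0.359 of that water:
0.359×0.711×(1−α)×2859 = 167.63
(1−α) = 167.63/729.76 = 0.2297;  α = 0.7703.

0.770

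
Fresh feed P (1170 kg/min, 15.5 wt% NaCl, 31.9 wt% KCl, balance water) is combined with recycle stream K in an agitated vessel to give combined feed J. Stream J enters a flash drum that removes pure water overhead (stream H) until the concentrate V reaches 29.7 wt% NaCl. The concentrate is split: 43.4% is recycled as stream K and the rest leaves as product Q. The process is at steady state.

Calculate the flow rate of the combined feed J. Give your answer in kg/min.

1638 kg/min

Overall NaCl balance (none leaves overhead): NaCl in fresh feed = NaCl in product, i.e. 1170×0.155 = (1−0.434)·V·0.297.
V = 181.35/(0.297×0.566) = 1078.8 kg/min.
Recycle K = 0.434×1078.8 = 468.2 kg/min.
Combined feed J = 1170 + 468.2 = 1638.2 kg/min.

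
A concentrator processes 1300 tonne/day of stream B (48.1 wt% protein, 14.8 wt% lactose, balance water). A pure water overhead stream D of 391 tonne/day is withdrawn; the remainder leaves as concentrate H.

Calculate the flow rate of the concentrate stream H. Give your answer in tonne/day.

Concentrate = 1300 − 391 = 909 tonne/day.

909 tonne/day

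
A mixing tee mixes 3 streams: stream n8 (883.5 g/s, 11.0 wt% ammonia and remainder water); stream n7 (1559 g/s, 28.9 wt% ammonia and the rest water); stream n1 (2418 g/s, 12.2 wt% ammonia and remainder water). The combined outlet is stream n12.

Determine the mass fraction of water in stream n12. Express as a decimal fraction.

0.827

Total flow out = 883.5 + 1559 + 2418 = 4860.5 g/s.
water in = 883.5×0.890 + 1559×0.711 + 2418×0.878 = 4017.8 g/s.
water mass fraction in n12 = 4017.8/4860.5 = 0.827.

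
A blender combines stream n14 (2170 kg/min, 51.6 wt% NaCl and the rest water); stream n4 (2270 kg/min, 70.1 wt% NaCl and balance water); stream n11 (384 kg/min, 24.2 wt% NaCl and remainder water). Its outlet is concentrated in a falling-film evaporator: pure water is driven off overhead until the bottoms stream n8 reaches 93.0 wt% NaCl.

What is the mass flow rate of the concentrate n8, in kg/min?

NaCl entering = 2170×0.516 + 2270×0.701 + 384×0.242 = 2803.9 kg/min.
All NaCl reports to n8, so n8 = 2803.9/0.930 = 3015 kg/min.

3015 kg/min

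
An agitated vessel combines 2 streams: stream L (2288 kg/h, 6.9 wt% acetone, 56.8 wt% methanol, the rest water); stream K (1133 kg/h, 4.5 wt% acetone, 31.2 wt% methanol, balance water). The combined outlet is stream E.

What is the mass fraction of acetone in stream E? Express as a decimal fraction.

Total flow out = 2288 + 1133 = 3421 kg/h.
acetone in = 2288×0.069 + 1133×0.045 = 208.86 kg/h.
acetone mass fraction in E = 208.86/3421 = 0.061.

0.061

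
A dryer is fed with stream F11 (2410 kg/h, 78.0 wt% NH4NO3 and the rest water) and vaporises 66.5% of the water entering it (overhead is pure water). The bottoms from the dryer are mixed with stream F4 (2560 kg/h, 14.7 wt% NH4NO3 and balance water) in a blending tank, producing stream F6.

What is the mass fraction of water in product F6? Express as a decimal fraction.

0.5114

Vapour removed = 0.665×0.220×2410 = 352.58 kg/h; concentrate = 2057.4 kg/h.
water reaching the mixer = 177.62 (from concentrate) + 2560×0.853 = 2361.3 kg/h.
Product flow = 2057.4 + 2560 = 4617.4 kg/h; water fraction = 0.5114.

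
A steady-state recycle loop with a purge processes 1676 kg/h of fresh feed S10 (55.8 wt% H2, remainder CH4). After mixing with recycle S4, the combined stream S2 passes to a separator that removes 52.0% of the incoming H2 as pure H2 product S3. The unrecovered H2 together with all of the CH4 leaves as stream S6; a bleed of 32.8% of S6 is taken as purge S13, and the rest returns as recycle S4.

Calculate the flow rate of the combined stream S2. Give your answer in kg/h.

CH4 enters only via S10 and leaves only via the purge: 1676×0.442 = 0.328×(CH4 in S6), and the separator passes all CH4, so CH4 in S2 = CH4 in S6 = 2258.5 kg/h.
H2 in S2: m_A = 1676×0.558 + (1−0.328)·(1−0.520)·m_A, so m_A = 935.21/0.6774 = 1380.5 kg/h.
S2 = 1380.5 + 2258.5 = 3639 kg/h.

3639 kg/h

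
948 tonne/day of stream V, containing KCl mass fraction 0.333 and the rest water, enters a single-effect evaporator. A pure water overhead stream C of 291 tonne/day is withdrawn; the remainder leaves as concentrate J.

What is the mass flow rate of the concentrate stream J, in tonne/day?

657 tonne/day

Concentrate = 948 − 291 = 657 tonne/day.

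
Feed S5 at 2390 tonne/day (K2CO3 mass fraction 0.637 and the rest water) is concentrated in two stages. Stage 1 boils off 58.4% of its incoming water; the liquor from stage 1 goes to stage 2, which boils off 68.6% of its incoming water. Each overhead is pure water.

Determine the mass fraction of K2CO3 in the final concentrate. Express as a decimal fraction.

0.931

water in feed = 2390×0.363 = 867.57 tonne/day.
After stage 1: water left = (1−0.584)×867.57 = 360.91; stream total = 1883.3 tonne/day.
After stage 2: water left = (1−0.686)×360.91 = 113.33; final concentrate = 1635.8 tonne/day.
K2CO3 fraction = 1522.4/1635.8 = 0.931.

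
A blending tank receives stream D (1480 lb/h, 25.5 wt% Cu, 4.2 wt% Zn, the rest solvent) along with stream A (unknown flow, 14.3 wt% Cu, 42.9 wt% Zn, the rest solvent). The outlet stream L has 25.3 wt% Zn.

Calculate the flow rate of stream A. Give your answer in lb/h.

1774 lb/h

Let A be the unknown flow. Total out = 1480 + A.
Zn balance: 62.16 + 0.429·A = 0.253·(1480 + A)
(0.429 − 0.253)·A = 0.253×1480 − 62.16 = 312.28
A = 312.28 / 0.176 = 1774.3 lb/h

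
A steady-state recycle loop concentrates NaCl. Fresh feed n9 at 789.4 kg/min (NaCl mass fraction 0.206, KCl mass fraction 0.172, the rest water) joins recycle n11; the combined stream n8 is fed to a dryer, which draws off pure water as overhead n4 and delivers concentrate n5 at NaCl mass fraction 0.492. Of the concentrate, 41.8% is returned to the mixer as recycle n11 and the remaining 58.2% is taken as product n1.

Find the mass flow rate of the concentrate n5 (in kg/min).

567.9 kg/min

Overall NaCl balance (none leaves overhead): NaCl in fresh feed = NaCl in product, i.e. 789.4×0.206 = (1−0.418)·n5·0.492.
n5 = 162.62/(0.492×0.582) = 567.91 kg/min.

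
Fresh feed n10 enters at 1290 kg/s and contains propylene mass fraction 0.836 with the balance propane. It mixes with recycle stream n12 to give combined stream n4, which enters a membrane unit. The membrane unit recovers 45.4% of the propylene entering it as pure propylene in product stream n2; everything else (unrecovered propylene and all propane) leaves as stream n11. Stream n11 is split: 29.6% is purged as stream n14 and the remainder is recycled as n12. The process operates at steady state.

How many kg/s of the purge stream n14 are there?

494.7 kg/s

propane enters only via n10 and leaves only via the purge: 1290×0.164 = 0.296×(propane in n11), and the membrane unit passes all propane, so propane in n4 = propane in n11 = 714.73 kg/s.
propylene in n4: m_A = 1290×0.836 + (1−0.296)·(1−0.454)·m_A, so m_A = 1078.4/0.6156 = 1751.8 kg/s.
n11 = (1−0.454)×1751.8 + 714.73 = 1671.2 kg/s.
Purge n14 = 0.296×1671.2 = 494.68 kg/s.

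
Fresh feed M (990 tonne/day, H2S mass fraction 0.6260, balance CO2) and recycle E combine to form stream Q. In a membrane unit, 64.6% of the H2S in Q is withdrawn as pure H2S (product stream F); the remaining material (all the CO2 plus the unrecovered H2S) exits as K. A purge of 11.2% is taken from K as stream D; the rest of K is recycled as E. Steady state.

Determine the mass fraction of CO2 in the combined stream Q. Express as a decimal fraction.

0.7853

CO2 enters only via M and leaves only via the purge: 990×0.374 = 0.112×(CO2 in K), and the membrane unit passes all CO2, so CO2 in Q = CO2 in K = 3305.9 tonne/day.
H2S in Q: m_A = 990×0.626 + (1−0.112)·(1−0.646)·m_A, so m_A = 619.74/0.6856 = 903.87 tonne/day.
Q = 903.87 + 3305.9 = 4209.8 tonne/day.
CO2 fraction in Q = 3305.9/4209.8 = 0.7853.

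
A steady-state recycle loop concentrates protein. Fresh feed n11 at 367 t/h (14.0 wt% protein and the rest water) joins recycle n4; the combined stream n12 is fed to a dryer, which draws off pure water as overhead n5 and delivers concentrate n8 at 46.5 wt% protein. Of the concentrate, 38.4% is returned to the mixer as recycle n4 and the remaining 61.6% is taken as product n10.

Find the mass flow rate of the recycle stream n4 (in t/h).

Overall protein balance (none leaves overhead): protein in fresh feed = protein in product, i.e. 367×0.140 = (1−0.384)·n8·0.465.
n8 = 51.38/(0.465×0.616) = 179.37 t/h.
Recycle n4 = 0.384×179.37 = 68.88 t/h.

68.88 t/h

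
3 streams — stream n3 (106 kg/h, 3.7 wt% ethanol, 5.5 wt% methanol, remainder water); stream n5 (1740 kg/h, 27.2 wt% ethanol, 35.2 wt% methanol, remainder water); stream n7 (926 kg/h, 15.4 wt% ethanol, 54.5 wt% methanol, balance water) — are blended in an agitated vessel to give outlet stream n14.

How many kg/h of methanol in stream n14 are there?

1123 kg/h

methanol out = methanol in = 106×0.055 + 1740×0.352 + 926×0.545 = 1123 kg/h.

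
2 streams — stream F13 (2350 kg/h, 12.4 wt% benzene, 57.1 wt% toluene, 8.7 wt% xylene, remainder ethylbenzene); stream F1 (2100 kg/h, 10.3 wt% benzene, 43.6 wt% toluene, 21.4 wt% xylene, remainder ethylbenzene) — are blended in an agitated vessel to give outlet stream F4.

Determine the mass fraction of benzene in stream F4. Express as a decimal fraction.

Total flow out = 2350 + 2100 = 4450 kg/h.
benzene in = 2350×0.124 + 2100×0.103 = 507.7 kg/h.
benzene mass fraction in F4 = 507.7/4450 = 0.114.

0.114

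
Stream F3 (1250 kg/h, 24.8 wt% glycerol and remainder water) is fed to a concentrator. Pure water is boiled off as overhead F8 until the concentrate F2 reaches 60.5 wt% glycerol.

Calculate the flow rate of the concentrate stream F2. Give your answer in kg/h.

glycerol is conserved: 1250×0.248 = 310 kg/h all reports to the concentrate.
Concentrate = 310/(target fraction) = 512.4 kg/h.

512.4 kg/h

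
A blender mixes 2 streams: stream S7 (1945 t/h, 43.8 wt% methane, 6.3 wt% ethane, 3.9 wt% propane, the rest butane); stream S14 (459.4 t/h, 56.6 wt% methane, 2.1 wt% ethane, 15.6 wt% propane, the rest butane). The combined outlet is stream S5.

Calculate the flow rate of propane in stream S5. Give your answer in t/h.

propane out = propane in = 1945×0.039 + 459.4×0.156 = 147.52 t/h.

147.5 t/h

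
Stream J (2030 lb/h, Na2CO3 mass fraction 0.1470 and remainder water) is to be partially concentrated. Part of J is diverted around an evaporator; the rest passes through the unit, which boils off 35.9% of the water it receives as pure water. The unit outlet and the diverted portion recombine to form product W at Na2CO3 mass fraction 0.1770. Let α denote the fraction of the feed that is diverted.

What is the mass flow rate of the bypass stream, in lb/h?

All 2030×0.147 = 298.41 lb/h of Na2CO3 reaches W, so W = 298.41/0.177 = 1685.9 lb/h and vapour = 344.07 lb/h.
The evaporator receives (1−α)·2030 of feed at 0.853 water and removes 0.359 of that water:
0.359×0.853×(1−α)×2030 = 344.07
(1−α) = 344.07/621.64 = 0.5535;  α = 0.4465.
Bypass flow = 0.4465×2030 = 906.43 lb/h.

906.4 lb/h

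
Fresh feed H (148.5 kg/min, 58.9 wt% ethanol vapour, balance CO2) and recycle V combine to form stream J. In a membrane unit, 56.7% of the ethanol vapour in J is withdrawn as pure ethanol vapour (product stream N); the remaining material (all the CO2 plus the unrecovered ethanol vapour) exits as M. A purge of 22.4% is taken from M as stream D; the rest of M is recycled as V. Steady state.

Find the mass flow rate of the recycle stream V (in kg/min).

255.7 kg/min

CO2 enters only via H and leaves only via the purge: 148.5×0.411 = 0.224×(CO2 in M), and the membrane unit passes all CO2, so CO2 in J = CO2 in M = 272.47 kg/min.
ethanol vapour in J: m_A = 148.5×0.589 + (1−0.224)·(1−0.567)·m_A, so m_A = 87.466/0.6640 = 131.73 kg/min.
M = (1−0.567)×131.73 + 272.47 = 329.51 kg/min.
Recycle V = (1−0.224)×329.51 = 255.7 kg/min.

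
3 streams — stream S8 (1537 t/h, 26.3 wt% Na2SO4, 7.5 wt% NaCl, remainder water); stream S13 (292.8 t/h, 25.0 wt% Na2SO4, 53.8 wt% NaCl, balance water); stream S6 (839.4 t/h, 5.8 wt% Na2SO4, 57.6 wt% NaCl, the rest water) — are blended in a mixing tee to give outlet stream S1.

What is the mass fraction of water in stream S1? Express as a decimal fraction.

Total flow out = 1537 + 292.8 + 839.4 = 2669.2 t/h.
water in = 1537×0.662 + 292.8×0.212 + 839.4×0.366 = 1386.8 t/h.
water mass fraction in S1 = 1386.8/2669.2 = 0.520.

0.520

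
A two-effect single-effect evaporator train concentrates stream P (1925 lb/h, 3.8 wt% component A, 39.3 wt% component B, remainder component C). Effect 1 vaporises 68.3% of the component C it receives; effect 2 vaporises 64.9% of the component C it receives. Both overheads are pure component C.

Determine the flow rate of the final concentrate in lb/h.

component C in feed = 1925×0.569 = 1095.3 lb/h.
After stage 1: component C left = (1−0.683)×1095.3 = 347.22; stream total = 1176.9 lb/h.
After stage 2: component C left = (1−0.649)×347.22 = 121.87; final concentrate = 951.55 lb/h.

951.5 lb/h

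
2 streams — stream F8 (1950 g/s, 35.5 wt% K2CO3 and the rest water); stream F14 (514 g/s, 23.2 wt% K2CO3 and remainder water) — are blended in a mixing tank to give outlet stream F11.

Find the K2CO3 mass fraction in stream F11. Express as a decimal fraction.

0.3293

Total flow out = 1950 + 514 = 2464 g/s.
K2CO3 in = 1950×0.355 + 514×0.232 = 811.5 g/s.
K2CO3 mass fraction in F11 = 811.5/2464 = 0.3293.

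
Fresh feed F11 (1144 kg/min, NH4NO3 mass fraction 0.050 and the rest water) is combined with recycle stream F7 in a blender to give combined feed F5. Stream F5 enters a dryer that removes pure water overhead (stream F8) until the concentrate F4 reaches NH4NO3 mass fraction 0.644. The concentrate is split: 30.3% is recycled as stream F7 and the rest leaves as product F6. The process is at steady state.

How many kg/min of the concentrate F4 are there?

127.4 kg/min

Overall NH4NO3 balance (none leaves overhead): NH4NO3 in fresh feed = NH4NO3 in product, i.e. 1144×0.050 = (1−0.303)·F4·0.644.
F4 = 57.2/(0.644×0.697) = 127.43 kg/min.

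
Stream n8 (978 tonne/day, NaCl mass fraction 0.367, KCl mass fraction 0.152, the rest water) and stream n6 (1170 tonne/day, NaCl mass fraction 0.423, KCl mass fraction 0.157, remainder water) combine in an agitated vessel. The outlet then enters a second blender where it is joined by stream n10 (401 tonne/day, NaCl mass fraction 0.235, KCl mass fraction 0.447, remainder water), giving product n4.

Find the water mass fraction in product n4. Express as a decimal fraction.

Overall, product flow = 2549 tonne/day.
water in = 978×0.481 + 1170×0.420 + 401×0.318 = 1089.3 tonne/day.
water fraction in n4 = 0.427.

0.427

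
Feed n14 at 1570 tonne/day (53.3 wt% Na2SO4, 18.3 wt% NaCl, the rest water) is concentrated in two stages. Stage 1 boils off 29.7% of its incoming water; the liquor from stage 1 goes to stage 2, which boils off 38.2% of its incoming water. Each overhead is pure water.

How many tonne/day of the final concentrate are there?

1318 tonne/day

water in feed = 1570×0.284 = 445.88 tonne/day.
After stage 1: water left = (1−0.297)×445.88 = 313.45; stream total = 1437.6 tonne/day.
After stage 2: water left = (1−0.382)×313.45 = 193.71; final concentrate = 1317.8 tonne/day.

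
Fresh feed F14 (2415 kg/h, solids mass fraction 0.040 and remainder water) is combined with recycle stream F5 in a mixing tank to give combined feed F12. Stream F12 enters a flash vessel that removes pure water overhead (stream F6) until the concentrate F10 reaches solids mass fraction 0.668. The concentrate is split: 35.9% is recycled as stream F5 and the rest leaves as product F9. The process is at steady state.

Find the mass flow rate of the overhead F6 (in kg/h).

2270 kg/h

Overall solids balance (none leaves overhead): solids in fresh feed = solids in product, i.e. 2415×0.040 = (1−0.359)·F10·0.668.
F10 = 96.6/(0.668×0.641) = 225.6 kg/h.
Recycle F5 = 0.359×225.6 = 80.991 kg/h.
Combined feed F12 = 2415 + 80.991 = 2496 kg/h.
Overhead F6 = F12 − F10 = 2496 − 225.6 = 2270.4 kg/h.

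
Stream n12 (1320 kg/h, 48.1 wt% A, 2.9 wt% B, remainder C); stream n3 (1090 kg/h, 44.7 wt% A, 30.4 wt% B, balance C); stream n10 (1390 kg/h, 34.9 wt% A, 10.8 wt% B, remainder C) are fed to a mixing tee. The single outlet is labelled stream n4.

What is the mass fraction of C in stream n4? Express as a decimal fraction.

0.4403

Total flow out = 1320 + 1090 + 1390 = 3800 kg/h.
C in = 1320×0.490 + 1090×0.249 + 1390×0.543 = 1673 kg/h.
C mass fraction in n4 = 1673/3800 = 0.4403.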